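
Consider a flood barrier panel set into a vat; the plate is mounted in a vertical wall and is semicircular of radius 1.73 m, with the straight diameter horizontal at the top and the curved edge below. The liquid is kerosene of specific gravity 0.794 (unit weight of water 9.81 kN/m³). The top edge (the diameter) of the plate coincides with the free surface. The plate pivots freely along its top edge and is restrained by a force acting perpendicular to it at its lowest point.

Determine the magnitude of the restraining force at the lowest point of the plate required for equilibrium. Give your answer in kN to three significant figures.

P ≈ 15.8 kN

γ = 0.794 × 9.81 = 7.78914 kN/m³.
The centroid of a semicircle lies 4r/(3π) = 0.734235 m from the diameter, here below the top edge, so the centroid depth is h_c = 0.734235 m.
A = πr²/2 = π × 1.73²/2 = 4.70124 m².
Resultant F = γ·h_c·A = 7.78914 × 0.734235 × 4.70124 = 26.8867 kN.
I_c = (π/8 − 8/(9π))·r⁴ = 0.109757 × 1.73⁴ = 0.983143 m⁴.
Centre of pressure: y_p = y_c + I_c/(y_c·A) = 0.734235 + 0.983143/(0.734235 × 4.70124) = 0.734235 + 0.284819 = 1.01905 m along the plane.
The resultant acts 0.734235 + 0.284819 = 1.01905 m (along the plate) below the hinge at the top edge, so the moment about the hinge is M = F × 1.01905 = 26.8867 × 1.01905 = 27.3989 kN·m.
A normal force at the bottom, 1.73 m from the hinge, must supply this moment: P = 27.3989/1.73 = 15.8375 kN.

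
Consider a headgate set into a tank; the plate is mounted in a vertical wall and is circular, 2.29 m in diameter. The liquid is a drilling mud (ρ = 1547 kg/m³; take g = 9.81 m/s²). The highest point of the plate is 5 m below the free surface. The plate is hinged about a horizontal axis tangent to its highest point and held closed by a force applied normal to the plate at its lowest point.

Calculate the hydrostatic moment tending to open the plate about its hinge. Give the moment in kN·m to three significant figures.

γ = ρg = 1547 × 9.81 / 1000 = 15.17607 kN/m³.
The centroid is at the centre, 1.145 m below the top of the plate, so the centroid depth is h_c = 5 + 1.145 = 6.145 m.
A = π(1.145)² = 4.11871 m².
Resultant F = γ·h_c·A = 15.17607 × 6.145 × 4.11871 = 384.098 kN.
I_c = πr⁴/4 = π × 1.145⁴/4 = 1.34993 m⁴.
Centre of pressure: y_p = y_c + I_c/(y_c·A) = 6.145 + 1.34993/(6.145 × 4.11871) = 6.145 + 0.0533369 = 6.19834 m along the plane.
The resultant acts 1.145 + 0.0533369 = 1.19834 m (along the plate) below the hinge at the top edge, so the moment about the hinge is M = F × 1.19834 = 384.098 × 1.19834 = 460.28 kN·m.

M ≈ 460 kN·m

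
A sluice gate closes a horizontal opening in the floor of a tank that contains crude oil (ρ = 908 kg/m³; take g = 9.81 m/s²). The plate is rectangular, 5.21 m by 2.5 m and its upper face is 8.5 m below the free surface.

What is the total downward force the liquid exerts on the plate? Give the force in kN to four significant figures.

γ = ρg = 908 × 9.81 / 1000 = 8.90748 kN/m³.
The plate is horizontal, so pressure is uniform at p = γ·h = 8.90748 × 8.5 = 75.7136 kN/m².
A = 5.21 × 2.5 = 13.025 m².
F = p·A = 75.7136 × 13.025 = 986.17 kN.

F ≈ 986.2 kN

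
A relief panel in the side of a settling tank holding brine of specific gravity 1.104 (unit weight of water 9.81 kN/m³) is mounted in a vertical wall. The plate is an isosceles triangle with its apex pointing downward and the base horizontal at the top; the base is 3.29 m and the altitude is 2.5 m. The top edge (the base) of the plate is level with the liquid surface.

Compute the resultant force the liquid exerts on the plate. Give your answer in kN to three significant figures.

F ≈ 37.1 kN

γ = 1.104 × 9.81 = 10.83024 kN/m³.
With the apex down, the centroid sits h/3 = 2.5/3 = 0.833333 m below the base (the top edge), so the centroid depth is h_c = 0.833333 m.
A = ½ × 3.29 × 2.5 = 4.1125 m².
Resultant F = γ·h_c·A = 10.83024 × 0.833333 × 4.1125 = 37.1161 kN.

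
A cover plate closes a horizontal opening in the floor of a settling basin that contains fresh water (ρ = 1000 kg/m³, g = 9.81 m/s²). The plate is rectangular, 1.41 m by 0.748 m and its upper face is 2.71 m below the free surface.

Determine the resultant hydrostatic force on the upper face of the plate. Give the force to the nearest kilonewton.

F ≈ 28 kN

γ = ρg = 1000 × 9.81 = 9810 N/m³ = 9.81 kN/m³.
The plate is horizontal, so pressure is uniform at p = γ·h = 9.81 × 2.71 = 26.5851 kN/m².
A = 1.41 × 0.748 = 1.05468 m².
F = p·A = 26.5851 × 1.05468 = 28.0388 kN.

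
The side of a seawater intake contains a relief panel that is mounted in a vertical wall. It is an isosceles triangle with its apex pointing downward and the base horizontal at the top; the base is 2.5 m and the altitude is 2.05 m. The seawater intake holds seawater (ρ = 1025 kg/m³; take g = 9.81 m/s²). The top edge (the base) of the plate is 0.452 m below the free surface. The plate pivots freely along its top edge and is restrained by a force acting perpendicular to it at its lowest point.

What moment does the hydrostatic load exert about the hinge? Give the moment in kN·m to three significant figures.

M ≈ 26.0 kN·m

γ = ρg = 1025 × 9.81 / 1000 = 10.05525 kN/m³.
With the apex down, the centroid sits h/3 = 2.05/3 = 0.683333 m below the base (the top edge), so the centroid depth is h_c = 0.452 + 0.683333 = 1.13533 m.
A = ½ × 2.5 × 2.05 = 2.5625 m².
Resultant F = γ·h_c·A = 10.05525 × 1.13533 × 2.5625 = 29.2536 kN.
I_c = b·h³/36 = 2.5 × 2.05³/36 = 0.598273 m⁴.
Centre of pressure: y_p = y_c + I_c/(y_c·A) = 1.13533 + 0.598273/(1.13533 × 2.5625) = 1.13533 + 0.205643 = 1.34097 m along the plane.
The resultant acts 0.683333 + 0.205643 = 0.888976 m (along the plate) below the hinge at the top edge, so the moment about the hinge is M = F × 0.888976 = 29.2536 × 0.888976 = 26.0057 kN·m.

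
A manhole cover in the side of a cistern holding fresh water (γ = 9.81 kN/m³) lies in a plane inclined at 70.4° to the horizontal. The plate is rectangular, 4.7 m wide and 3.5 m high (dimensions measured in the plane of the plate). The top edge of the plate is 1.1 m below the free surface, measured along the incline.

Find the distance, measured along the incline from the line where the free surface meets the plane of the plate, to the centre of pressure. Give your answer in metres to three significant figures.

γ = 9.81 kN/m³.
Let θ = 70.4° be the plate's angle to the horizontal; measure y along the incline from where the plane meets the free surface. Vertical depth h = y·sinθ with sinθ = 0.942057.
The centroid lies 3.5/2 = 1.75 m below the top edge, so y_c = 1.1 + 1.75 = 2.85 m and h_c = 2.85 × 0.942057 = 2.68486 m.
A = 4.7 × 3.5 = 16.45 m².
Resultant F = γ·h_c·A = 9.81 × 2.68486 × 16.45 = 433.268 kN.
I_c = b·h³/12 = 4.7 × 3.5³/12 = 16.7927 m⁴.
Centre of pressure: y_p = y_c + I_c/(y_c·A) = 2.85 + 16.7927/(2.85 × 16.45) = 2.85 + 0.358187 = 3.20819 m along the plane.

y_p = 3.21 m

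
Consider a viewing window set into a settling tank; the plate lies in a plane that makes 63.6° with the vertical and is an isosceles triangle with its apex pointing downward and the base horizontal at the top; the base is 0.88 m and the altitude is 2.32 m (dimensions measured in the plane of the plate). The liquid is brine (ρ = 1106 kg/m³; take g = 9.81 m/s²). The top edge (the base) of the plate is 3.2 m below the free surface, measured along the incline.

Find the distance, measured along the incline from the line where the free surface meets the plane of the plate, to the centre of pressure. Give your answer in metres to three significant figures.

γ = ρg = 1106 × 9.81 / 1000 = 10.84986 kN/m³.
The plate makes 63.6° with the vertical, i.e. θ = 90° − 63.6° = 26.4° to the horizontal. Measuring y along the incline from the free-surface line, vertical depth h = y·sinθ with sinθ = 0.444635.
With the apex down, the centroid sits h/3 = 2.32/3 = 0.773333 m below the base (the top edge), so y_c = 3.2 + 0.773333 = 3.97333 m and h_c = 3.97333 × 0.444635 = 1.76668 m.
A = ½ × 0.88 × 2.32 = 1.0208 m².
Resultant F = γ·h_c·A = 10.84986 × 1.76668 × 1.0208 = 19.5669 kN.
I_c = b·h³/36 = 0.88 × 2.32³/36 = 0.305242 m⁴.
Centre of pressure: y_p = y_c + I_c/(y_c·A) = 3.97333 + 0.305242/(3.97333 × 1.0208) = 3.97333 + 0.0752574 = 4.04859 m along the plane.

y_p = 4.05 m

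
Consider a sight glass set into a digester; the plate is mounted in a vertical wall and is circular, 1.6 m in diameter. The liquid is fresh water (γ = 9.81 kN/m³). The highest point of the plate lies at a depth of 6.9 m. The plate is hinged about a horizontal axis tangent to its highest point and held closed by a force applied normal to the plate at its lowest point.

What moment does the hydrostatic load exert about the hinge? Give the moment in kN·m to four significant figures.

M ≈ 124.7 kN·m

γ = 9.81 kN/m³.
The centroid is at the centre, 0.8 m below the top of the plate, so the centroid depth is h_c = 6.9 + 0.8 = 7.7 m.
A = π(0.8)² = 2.01062 m².
Resultant F = γ·h_c·A = 9.81 × 7.7 × 2.01062 = 151.876 kN.
I_c = πr⁴/4 = π × 0.8⁴/4 = 0.321699 m⁴.
Centre of pressure: y_p = y_c + I_c/(y_c·A) = 7.7 + 0.321699/(7.7 × 2.01062) = 7.7 + 0.0207792 = 7.72078 m along the plane.
The resultant acts 0.8 + 0.0207792 = 0.820779 m (along the plate) below the hinge at the top edge, so the moment about the hinge is M = F × 0.820779 = 151.876 × 0.820779 = 124.657 kN·m.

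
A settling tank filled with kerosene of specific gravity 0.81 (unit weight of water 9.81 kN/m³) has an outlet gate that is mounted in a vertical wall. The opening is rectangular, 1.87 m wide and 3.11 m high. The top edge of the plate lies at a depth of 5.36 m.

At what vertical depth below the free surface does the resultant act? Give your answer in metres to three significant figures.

γ = 0.81 × 9.81 = 7.9461 kN/m³.
The centroid lies 3.11/2 = 1.555 m below the top edge, so the centroid depth is h_c = 5.36 + 1.555 = 6.915 m.
A = 1.87 × 3.11 = 5.8157 m².
Resultant F = γ·h_c·A = 7.9461 × 6.915 × 5.8157 = 319.557 kN.
I_c = b·h³/12 = 1.87 × 3.11³/12 = 4.6875 m⁴.
Centre of pressure: y_p = y_c + I_c/(y_c·A) = 6.915 + 4.6875/(6.915 × 5.8157) = 6.915 + 0.116559 = 7.03156 m along the plane.

h_p = 7.03 m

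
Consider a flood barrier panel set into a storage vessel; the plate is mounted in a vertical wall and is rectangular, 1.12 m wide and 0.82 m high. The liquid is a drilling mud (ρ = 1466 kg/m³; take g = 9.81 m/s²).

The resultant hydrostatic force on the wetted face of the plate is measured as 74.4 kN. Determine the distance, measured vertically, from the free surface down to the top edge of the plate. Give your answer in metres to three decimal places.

d_top ≈ 5.223 m

γ = ρg = 1466 × 9.81 / 1000 = 14.38146 kN/m³.
A = 1.12 × 0.82 = 0.9184 m².
From F = γ·h_c·A, the centroid depth is h_c = 74.4/(14.38146 × 0.9184) = 5.63298 m.
The centroid lies 0.82/2 = 0.41 m below the top edge, so the top edge sits at h_top = 5.63298 − 0.41 = 5.22298 m below the surface.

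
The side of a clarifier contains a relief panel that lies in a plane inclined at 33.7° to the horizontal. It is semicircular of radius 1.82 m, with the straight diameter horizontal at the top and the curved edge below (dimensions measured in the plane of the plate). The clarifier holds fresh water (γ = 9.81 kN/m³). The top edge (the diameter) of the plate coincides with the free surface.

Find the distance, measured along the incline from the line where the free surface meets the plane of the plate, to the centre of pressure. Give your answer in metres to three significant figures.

y_p = 1.07 m

γ = 9.81 kN/m³.
Let θ = 33.7° be the plate's angle to the horizontal; measure y along the incline from where the plane meets the free surface. Vertical depth h = y·sinθ with sinθ = 0.554844.
The centroid of a semicircle lies 4r/(3π) = 0.772432 m from the diameter, here below the top edge, so y_c = 0.772432 m and h_c = 0.772432 × 0.554844 = 0.428579 m.
A = πr²/2 = π × 1.82²/2 = 5.20311 m².
Resultant F = γ·h_c·A = 9.81 × 0.428579 × 5.20311 = 21.8757 kN.
I_c = (π/8 − 8/(9π))·r⁴ = 0.109757 × 1.82⁴ = 1.20425 m⁴.
Centre of pressure: y_p = y_c + I_c/(y_c·A) = 0.772432 + 1.20425/(0.772432 × 5.20311) = 0.772432 + 0.299636 = 1.07207 m along the plane.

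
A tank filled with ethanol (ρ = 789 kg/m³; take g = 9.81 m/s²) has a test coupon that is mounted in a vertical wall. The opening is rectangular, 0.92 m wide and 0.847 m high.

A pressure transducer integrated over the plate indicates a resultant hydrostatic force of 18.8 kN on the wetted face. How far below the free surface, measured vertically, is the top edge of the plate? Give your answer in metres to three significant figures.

d_top ≈ 2.69 m

γ = ρg = 789 × 9.81 / 1000 = 7.74009 kN/m³.
A = 0.92 × 0.847 = 0.77924 m².
From F = γ·h_c·A, the centroid depth is h_c = 18.8/(7.74009 × 0.77924) = 3.11703 m.
The centroid lies 0.847/2 = 0.4235 m below the top edge, so the top edge sits at h_top = 3.11703 − 0.4235 = 2.69353 m below the surface.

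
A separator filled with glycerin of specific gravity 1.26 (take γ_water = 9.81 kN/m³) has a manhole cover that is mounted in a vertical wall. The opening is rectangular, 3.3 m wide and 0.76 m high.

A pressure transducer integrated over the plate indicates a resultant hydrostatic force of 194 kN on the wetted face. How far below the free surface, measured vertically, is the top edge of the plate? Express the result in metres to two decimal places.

γ = 1.26 × 9.81 = 12.3606 kN/m³.
A = 3.3 × 0.76 = 2.508 m².
From F = γ·h_c·A, the centroid depth is h_c = 194/(12.3606 × 2.508) = 6.25799 m.
The centroid lies 0.76/2 = 0.38 m below the top edge, so the top edge sits at h_top = 6.25799 − 0.38 = 5.87799 m below the surface.

d_top ≈ 5.88 m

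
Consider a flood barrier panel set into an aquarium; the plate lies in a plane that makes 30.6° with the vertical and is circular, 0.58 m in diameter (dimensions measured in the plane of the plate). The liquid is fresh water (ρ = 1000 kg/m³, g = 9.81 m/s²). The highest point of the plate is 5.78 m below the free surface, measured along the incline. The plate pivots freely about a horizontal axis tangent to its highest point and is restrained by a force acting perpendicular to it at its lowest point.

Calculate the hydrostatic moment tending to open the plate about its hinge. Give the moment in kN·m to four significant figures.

γ = ρg = 1000 × 9.81 = 9810 N/m³ = 9.81 kN/m³.
The plate makes 30.6° with the vertical, i.e. θ = 90° − 30.6° = 59.4° to the horizontal. Measuring y along the incline from the free-surface line, vertical depth h = y·sinθ with sinθ = 0.860742.
The centroid is at the centre, 0.29 m below the top of the plate, so y_c = 5.78 + 0.29 = 6.07 m and h_c = 6.07 × 0.860742 = 5.2247 m.
A = π(0.29)² = 0.264208 m².
Resultant F = γ·h_c·A = 9.81 × 5.2247 × 0.264208 = 13.5418 kN.
I_c = πr⁴/4 = π × 0.29⁴/4 = 0.00555497 m⁴.
Centre of pressure: y_p = y_c + I_c/(y_c·A) = 6.07 + 0.00555497/(6.07 × 0.264208) = 6.07 + 0.00346375 = 6.07346 m along the plane.
The resultant acts 0.29 + 0.00346375 = 0.293464 m (along the plate) below the hinge at the top edge, so the moment about the hinge is M = F × 0.293464 = 13.5418 × 0.293464 = 3.97403 kN·m.

M ≈ 3.974 kN·m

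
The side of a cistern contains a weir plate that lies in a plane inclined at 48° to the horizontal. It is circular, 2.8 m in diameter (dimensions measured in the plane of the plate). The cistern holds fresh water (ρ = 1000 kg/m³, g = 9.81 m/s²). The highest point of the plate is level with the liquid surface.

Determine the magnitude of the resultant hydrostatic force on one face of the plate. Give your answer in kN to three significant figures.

γ = ρg = 1000 × 9.81 = 9810 N/m³ = 9.81 kN/m³.
Let θ = 48° be the plate's angle to the horizontal; measure y along the incline from where the plane meets the free surface. Vertical depth h = y·sinθ with sinθ = 0.743145.
The centroid is at the centre, 1.4 m below the top of the plate, so y_c = 1.4 m and h_c = 1.4 × 0.743145 = 1.0404 m.
A = π(1.4)² = 6.15752 m².
Resultant F = γ·h_c·A = 9.81 × 1.0404 × 6.15752 = 62.8456 kN.

F ≈ 62.8 kN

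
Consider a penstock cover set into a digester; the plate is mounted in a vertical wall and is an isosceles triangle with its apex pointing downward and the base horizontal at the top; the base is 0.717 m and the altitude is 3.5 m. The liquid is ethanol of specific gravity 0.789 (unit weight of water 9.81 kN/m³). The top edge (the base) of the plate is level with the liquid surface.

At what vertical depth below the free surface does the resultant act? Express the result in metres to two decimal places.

h_p = 1.75 m

γ = 0.789 × 9.81 = 7.74009 kN/m³.
With the apex down, the centroid sits h/3 = 3.5/3 = 1.16667 m below the base (the top edge), so the centroid depth is h_c = 1.16667 m.
A = ½ × 0.717 × 3.5 = 1.25475 m².
Resultant F = γ·h_c·A = 7.74009 × 1.16667 × 1.25475 = 11.3306 kN.
I_c = b·h³/36 = 0.717 × 3.5³/36 = 0.853927 m⁴.
Centre of pressure: y_p = y_c + I_c/(y_c·A) = 1.16667 + 0.853927/(1.16667 × 1.25475) = 1.16667 + 0.583332 = 1.75 m along the plane.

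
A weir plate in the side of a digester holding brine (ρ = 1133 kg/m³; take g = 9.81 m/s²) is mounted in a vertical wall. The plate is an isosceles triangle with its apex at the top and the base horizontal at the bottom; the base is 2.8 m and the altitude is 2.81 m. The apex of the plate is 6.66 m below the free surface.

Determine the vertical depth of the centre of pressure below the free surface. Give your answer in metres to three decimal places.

h_p = 8.585 m

γ = ρg = 1133 × 9.81 / 1000 = 11.11473 kN/m³.
With the apex up, the centroid sits 2h/3 = 2 × 2.81/3 = 1.87333 m below the apex, so the centroid depth is h_c = 6.66 + 1.87333 = 8.53333 m.
A = ½ × 2.8 × 2.81 = 3.934 m².
Resultant F = γ·h_c·A = 11.11473 × 8.53333 × 3.934 = 373.123 kN.
I_c = b·h³/36 = 2.8 × 2.81³/36 = 1.72574 m⁴.
Centre of pressure: y_p = y_c + I_c/(y_c·A) = 8.53333 + 1.72574/(8.53333 × 3.934) = 8.53333 + 0.051407 = 8.58474 m along the plane.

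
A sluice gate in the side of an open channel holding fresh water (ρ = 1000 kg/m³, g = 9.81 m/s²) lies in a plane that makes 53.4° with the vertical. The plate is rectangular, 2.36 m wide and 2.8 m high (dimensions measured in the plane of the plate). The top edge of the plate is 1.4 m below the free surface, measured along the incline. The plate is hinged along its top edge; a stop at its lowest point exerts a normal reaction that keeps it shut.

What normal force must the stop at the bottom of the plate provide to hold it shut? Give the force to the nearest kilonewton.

P ≈ 63 kN

γ = ρg = 1000 × 9.81 = 9810 N/m³ = 9.81 kN/m³.
The plate makes 53.4° with the vertical, i.e. θ = 90° − 53.4° = 36.6° to the horizontal. Measuring y along the incline from the free-surface line, vertical depth h = y·sinθ with sinθ = 0.596225.
The centroid lies 2.8/2 = 1.4 m below the top edge, so y_c = 1.4 + 1.4 = 2.8 m and h_c = 2.8 × 0.596225 = 1.66943 m.
A = 2.36 × 2.8 = 6.608 m².
Resultant F = γ·h_c·A = 9.81 × 1.66943 × 6.608 = 108.22 kN.
I_c = b·h³/12 = 2.36 × 2.8³/12 = 4.31723 m⁴.
Centre of pressure: y_p = y_c + I_c/(y_c·A) = 2.8 + 4.31723/(2.8 × 6.608) = 2.8 + 0.233334 = 3.03333 m along the plane.
The resultant acts 1.4 + 0.233334 = 1.63333 m (along the plate) below the hinge at the top edge, so the moment about the hinge is M = F × 1.63333 = 108.22 × 1.63333 = 176.759 kN·m.
A normal force at the bottom, 2.8 m from the hinge, must supply this moment: P = 176.759/2.8 = 63.1282 kN.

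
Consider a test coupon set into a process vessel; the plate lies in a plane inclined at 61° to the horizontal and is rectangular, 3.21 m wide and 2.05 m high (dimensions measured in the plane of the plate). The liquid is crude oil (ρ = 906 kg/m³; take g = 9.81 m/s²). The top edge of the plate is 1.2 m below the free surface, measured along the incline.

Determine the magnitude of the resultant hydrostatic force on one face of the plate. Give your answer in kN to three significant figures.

F ≈ 114 kN

γ = ρg = 906 × 9.81 / 1000 = 8.88786 kN/m³.
Let θ = 61° be the plate's angle to the horizontal; measure y along the incline from where the plane meets the free surface. Vertical depth h = y·sinθ with sinθ = 0.874620.
The centroid lies 2.05/2 = 1.025 m below the top edge, so y_c = 1.2 + 1.025 = 2.225 m and h_c = 2.225 × 0.874620 = 1.94603 m.
A = 3.21 × 2.05 = 6.5805 m².
Resultant F = γ·h_c·A = 8.88786 × 1.94603 × 6.5805 = 113.817 kN.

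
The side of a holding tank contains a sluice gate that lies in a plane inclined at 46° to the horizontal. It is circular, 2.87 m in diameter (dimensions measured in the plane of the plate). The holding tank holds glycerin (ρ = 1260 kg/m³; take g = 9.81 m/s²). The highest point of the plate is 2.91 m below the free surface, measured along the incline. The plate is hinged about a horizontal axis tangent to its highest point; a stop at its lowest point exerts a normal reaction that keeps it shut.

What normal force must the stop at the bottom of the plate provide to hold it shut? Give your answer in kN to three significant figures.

P ≈ 135 kN

γ = ρg = 1260 × 9.81 / 1000 = 12.3606 kN/m³.
Let θ = 46° be the plate's angle to the horizontal; measure y along the incline from where the plane meets the free surface. Vertical depth h = y·sinθ with sinθ = 0.719340.
The centroid is at the centre, 1.435 m below the top of the plate, so y_c = 2.91 + 1.435 = 4.345 m and h_c = 4.345 × 0.719340 = 3.12553 m.
A = π(1.435)² = 6.46925 m².
Resultant F = γ·h_c·A = 12.3606 × 3.12553 × 6.46925 = 249.929 kN.
I_c = πr⁴/4 = π × 1.435⁴/4 = 3.33041 m⁴.
Centre of pressure: y_p = y_c + I_c/(y_c·A) = 4.345 + 3.33041/(4.345 × 6.46925) = 4.345 + 0.118482 = 4.46348 m along the plane.
The resultant acts 1.435 + 0.118482 = 1.55348 m (along the plate) below the hinge at the top edge, so the moment about the hinge is M = F × 1.55348 = 249.929 × 1.55348 = 388.26 kN·m.
A normal force at the bottom, 2.87 m from the hinge, must supply this moment: P = 388.26/2.87 = 135.282 kN.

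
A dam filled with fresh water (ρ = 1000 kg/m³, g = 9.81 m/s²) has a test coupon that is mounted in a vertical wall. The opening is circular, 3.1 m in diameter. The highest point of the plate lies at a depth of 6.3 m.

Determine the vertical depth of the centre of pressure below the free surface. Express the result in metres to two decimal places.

h_p = 7.93 m

γ = ρg = 1000 × 9.81 = 9810 N/m³ = 9.81 kN/m³.
The centroid is at the centre, 1.55 m below the top of the plate, so the centroid depth is h_c = 6.3 + 1.55 = 7.85 m.
A = π(1.55)² = 7.54768 m².
Resultant F = γ·h_c·A = 9.81 × 7.85 × 7.54768 = 581.236 kN.
I_c = πr⁴/4 = π × 1.55⁴/4 = 4.53332 m⁴.
Centre of pressure: y_p = y_c + I_c/(y_c·A) = 7.85 + 4.53332/(7.85 × 7.54768) = 7.85 + 0.0765126 = 7.92651 m along the plane.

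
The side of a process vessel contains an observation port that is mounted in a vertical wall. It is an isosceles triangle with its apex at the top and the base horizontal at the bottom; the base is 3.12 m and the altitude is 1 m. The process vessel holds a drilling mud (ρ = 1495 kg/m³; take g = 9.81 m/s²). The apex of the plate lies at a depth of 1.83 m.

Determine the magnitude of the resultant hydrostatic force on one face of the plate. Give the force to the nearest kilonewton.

F ≈ 57 kN

γ = ρg = 1495 × 9.81 / 1000 = 14.66595 kN/m³.
With the apex up, the centroid sits 2h/3 = 2 × 1/3 = 0.666667 m below the apex, so the centroid depth is h_c = 1.83 + 0.666667 = 2.49667 m.
A = ½ × 3.12 × 1 = 1.56 m².
Resultant F = γ·h_c·A = 14.66595 × 2.49667 × 1.56 = 57.121 kN.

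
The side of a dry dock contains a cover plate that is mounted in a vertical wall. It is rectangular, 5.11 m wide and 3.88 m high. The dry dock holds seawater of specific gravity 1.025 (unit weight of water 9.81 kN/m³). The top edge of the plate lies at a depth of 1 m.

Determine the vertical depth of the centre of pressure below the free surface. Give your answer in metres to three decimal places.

h_p = 3.367 m

γ = 1.025 × 9.81 = 10.05525 kN/m³.
The centroid lies 3.88/2 = 1.94 m below the top edge, so the centroid depth is h_c = 1 + 1.94 = 2.94 m.
A = 5.11 × 3.88 = 19.8268 m².
Resultant F = γ·h_c·A = 10.05525 × 2.94 × 19.8268 = 586.128 kN.
I_c = b·h³/12 = 5.11 × 3.88³/12 = 24.8734 m⁴.
Centre of pressure: y_p = y_c + I_c/(y_c·A) = 2.94 + 24.8734/(2.94 × 19.8268) = 2.94 + 0.426712 = 3.36671 m along the plane.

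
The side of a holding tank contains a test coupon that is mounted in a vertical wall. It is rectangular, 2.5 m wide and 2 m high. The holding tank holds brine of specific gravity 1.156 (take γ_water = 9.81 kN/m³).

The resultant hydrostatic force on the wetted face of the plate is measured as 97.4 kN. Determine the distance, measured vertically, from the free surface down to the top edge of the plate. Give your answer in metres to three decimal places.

γ = 1.156 × 9.81 = 11.34036 kN/m³.
A = 2.5 × 2 = 5 m².
From F = γ·h_c·A, the centroid depth is h_c = 97.4/(11.34036 × 5) = 1.71776 m.
The centroid lies 2/2 = 1 m below the top edge, so the top edge sits at h_top = 1.71776 − 1 = 0.71776 m below the surface.

d_top ≈ 0.718 m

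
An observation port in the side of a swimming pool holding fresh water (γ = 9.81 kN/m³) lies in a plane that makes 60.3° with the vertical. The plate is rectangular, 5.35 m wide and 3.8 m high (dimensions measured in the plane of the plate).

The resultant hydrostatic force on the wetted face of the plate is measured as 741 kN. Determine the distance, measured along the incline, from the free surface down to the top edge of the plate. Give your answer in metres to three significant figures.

γ = 9.81 kN/m³.
A = 5.35 × 3.8 = 20.33 m².
From F = γ·h_c·A, the centroid depth is h_c = 741/(9.81 × 20.33) = 3.71545 m.
The plate makes 60.3° with the vertical, i.e. θ = 90° − 60.3° = 29.7° to the horizontal. Measuring y along the incline from the free-surface line, vertical depth h = y·sinθ with sinθ = 0.495459.
Along the incline, y_c = h_c/sinθ = 3.71545/0.495459 = 7.49901 m.
The centroid lies 3.8/2 = 1.9 m below the top edge, so the top edge sits at y_top = 7.49901 − 1.9 = 5.59901 m along the incline.

y_top ≈ 5.60 m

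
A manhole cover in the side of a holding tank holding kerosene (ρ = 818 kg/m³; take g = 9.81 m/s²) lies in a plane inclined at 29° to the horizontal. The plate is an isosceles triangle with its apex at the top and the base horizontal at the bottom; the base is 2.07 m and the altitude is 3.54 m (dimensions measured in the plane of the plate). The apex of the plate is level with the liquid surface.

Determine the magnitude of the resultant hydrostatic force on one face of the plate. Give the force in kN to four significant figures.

F ≈ 33.64 kN

γ = ρg = 818 × 9.81 / 1000 = 8.02458 kN/m³.
Let θ = 29° be the plate's angle to the horizontal; measure y along the incline from where the plane meets the free surface. Vertical depth h = y·sinθ with sinθ = 0.484810.
With the apex up, the centroid sits 2h/3 = 2 × 3.54/3 = 2.36 m below the apex, so y_c = 2.36 m and h_c = 2.36 × 0.484810 = 1.14415 m.
A = ½ × 2.07 × 3.54 = 3.6639 m².
Resultant F = γ·h_c·A = 8.02458 × 1.14415 × 3.6639 = 33.6395 kN.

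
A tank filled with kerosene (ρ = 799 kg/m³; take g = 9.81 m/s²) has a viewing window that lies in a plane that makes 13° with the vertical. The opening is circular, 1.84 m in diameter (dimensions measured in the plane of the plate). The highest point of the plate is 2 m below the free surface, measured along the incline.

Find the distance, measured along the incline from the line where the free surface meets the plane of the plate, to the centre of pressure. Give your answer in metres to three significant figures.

y_p = 2.99 m

γ = ρg = 799 × 9.81 / 1000 = 7.83819 kN/m³.
The plate makes 13° with the vertical, i.e. θ = 90° − 13° = 77° to the horizontal. Measuring y along the incline from the free-surface line, vertical depth h = y·sinθ with sinθ = 0.974370.
The centroid is at the centre, 0.92 m below the top of the plate, so y_c = 2 + 0.92 = 2.92 m and h_c = 2.92 × 0.974370 = 2.84516 m.
A = π(0.92)² = 2.65904 m².
Resultant F = γ·h_c·A = 7.83819 × 2.84516 × 2.65904 = 59.299 kN.
I_c = πr⁴/4 = π × 0.92⁴/4 = 0.562654 m⁴.
Centre of pressure: y_p = y_c + I_c/(y_c·A) = 2.92 + 0.562654/(2.92 × 2.65904) = 2.92 + 0.0724659 = 2.99247 m along the plane.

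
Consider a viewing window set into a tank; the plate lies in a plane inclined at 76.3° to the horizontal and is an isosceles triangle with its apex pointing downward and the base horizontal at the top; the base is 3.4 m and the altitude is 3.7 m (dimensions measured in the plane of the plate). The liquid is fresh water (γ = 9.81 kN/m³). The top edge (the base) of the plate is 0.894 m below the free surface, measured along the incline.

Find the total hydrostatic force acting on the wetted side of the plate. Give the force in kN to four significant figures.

F ≈ 127.5 kN

γ = 9.81 kN/m³.
Let θ = 76.3° be the plate's angle to the horizontal; measure y along the incline from where the plane meets the free surface. Vertical depth h = y·sinθ with sinθ = 0.971549.
With the apex down, the centroid sits h/3 = 3.7/3 = 1.23333 m below the base (the top edge), so y_c = 0.894 + 1.23333 = 2.12733 m and h_c = 2.12733 × 0.971549 = 2.06681 m.
A = ½ × 3.4 × 3.7 = 6.29 m².
Resultant F = γ·h_c·A = 9.81 × 2.06681 × 6.29 = 127.532 kN.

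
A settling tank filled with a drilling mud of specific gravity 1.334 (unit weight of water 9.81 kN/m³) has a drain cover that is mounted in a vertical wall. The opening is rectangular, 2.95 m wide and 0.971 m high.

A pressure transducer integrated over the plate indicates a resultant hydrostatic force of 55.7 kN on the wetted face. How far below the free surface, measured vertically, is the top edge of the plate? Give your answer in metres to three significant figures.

d_top ≈ 1.00 m

γ = 1.334 × 9.81 = 13.08654 kN/m³.
A = 2.95 × 0.971 = 2.86445 m².
From F = γ·h_c·A, the centroid depth is h_c = 55.7/(13.08654 × 2.86445) = 1.4859 m.
The centroid lies 0.971/2 = 0.4855 m below the top edge, so the top edge sits at h_top = 1.4859 − 0.4855 = 1.0004 m below the surface.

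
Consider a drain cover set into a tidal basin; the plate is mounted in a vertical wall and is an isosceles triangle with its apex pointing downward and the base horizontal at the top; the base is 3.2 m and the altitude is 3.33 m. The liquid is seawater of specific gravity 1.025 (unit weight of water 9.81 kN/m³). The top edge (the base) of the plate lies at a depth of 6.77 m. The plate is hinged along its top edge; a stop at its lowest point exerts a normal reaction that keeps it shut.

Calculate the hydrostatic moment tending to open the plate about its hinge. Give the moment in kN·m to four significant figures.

γ = 1.025 × 9.81 = 10.05525 kN/m³.
With the apex down, the centroid sits h/3 = 3.33/3 = 1.11 m below the base (the top edge), so the centroid depth is h_c = 6.77 + 1.11 = 7.88 m.
A = ½ × 3.2 × 3.33 = 5.328 m².
Resultant F = γ·h_c·A = 10.05525 × 7.88 × 5.328 = 422.166 kN.
I_c = b·h³/36 = 3.2 × 3.33³/36 = 3.28231 m⁴.
Centre of pressure: y_p = y_c + I_c/(y_c·A) = 7.88 + 3.28231/(7.88 × 5.328) = 7.88 + 0.0781788 = 7.95818 m along the plane.
The resultant acts 1.11 + 0.0781788 = 1.18818 m (along the plate) below the hinge at the top edge, so the moment about the hinge is M = F × 1.18818 = 422.166 × 1.18818 = 501.609 kN·m.

M ≈ 501.6 kN·m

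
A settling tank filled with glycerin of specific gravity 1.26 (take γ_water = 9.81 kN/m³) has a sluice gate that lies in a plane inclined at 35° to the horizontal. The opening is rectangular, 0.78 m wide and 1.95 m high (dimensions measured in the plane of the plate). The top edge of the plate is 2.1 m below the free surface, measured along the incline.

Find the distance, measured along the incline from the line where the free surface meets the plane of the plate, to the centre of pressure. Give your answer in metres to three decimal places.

y_p = 3.178 m

γ = 1.26 × 9.81 = 12.3606 kN/m³.
Let θ = 35° be the plate's angle to the horizontal; measure y along the incline from where the plane meets the free surface. Vertical depth h = y·sinθ with sinθ = 0.573576.
The centroid lies 1.95/2 = 0.975 m below the top edge, so y_c = 2.1 + 0.975 = 3.075 m and h_c = 3.075 × 0.573576 = 1.76375 m.
A = 0.78 × 1.95 = 1.521 m².
Resultant F = γ·h_c·A = 12.3606 × 1.76375 × 1.521 = 33.1593 kN.
I_c = b·h³/12 = 0.78 × 1.95³/12 = 0.481967 m⁴.
Centre of pressure: y_p = y_c + I_c/(y_c·A) = 3.075 + 0.481967/(3.075 × 1.521) = 3.075 + 0.103049 = 3.17805 m along the plane.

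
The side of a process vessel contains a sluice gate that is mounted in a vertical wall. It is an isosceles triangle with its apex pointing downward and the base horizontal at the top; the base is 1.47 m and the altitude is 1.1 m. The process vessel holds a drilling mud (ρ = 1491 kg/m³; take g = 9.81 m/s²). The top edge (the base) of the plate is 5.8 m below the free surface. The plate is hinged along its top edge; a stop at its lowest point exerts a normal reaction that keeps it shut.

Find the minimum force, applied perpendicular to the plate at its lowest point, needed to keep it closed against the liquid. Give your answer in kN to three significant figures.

γ = ρg = 1491 × 9.81 / 1000 = 14.62671 kN/m³.
With the apex down, the centroid sits h/3 = 1.1/3 = 0.366667 m below the base (the top edge), so the centroid depth is h_c = 5.8 + 0.366667 = 6.16667 m.
A = ½ × 1.47 × 1.1 = 0.8085 m².
Resultant F = γ·h_c·A = 14.62671 × 6.16667 × 0.8085 = 72.9252 kN.
I_c = b·h³/36 = 1.47 × 1.1³/36 = 0.0543492 m⁴.
Centre of pressure: y_p = y_c + I_c/(y_c·A) = 6.16667 + 0.0543492/(6.16667 × 0.8085) = 6.16667 + 0.0109009 = 6.17757 m along the plane.
The resultant acts 0.366667 + 0.0109009 = 0.377568 m (along the plate) below the hinge at the top edge, so the moment about the hinge is M = F × 0.377568 = 72.9252 × 0.377568 = 27.5342 kN·m.
A normal force at the bottom, 1.1 m from the hinge, must supply this moment: P = 27.5342/1.1 = 25.0311 kN.

P ≈ 25.0 kN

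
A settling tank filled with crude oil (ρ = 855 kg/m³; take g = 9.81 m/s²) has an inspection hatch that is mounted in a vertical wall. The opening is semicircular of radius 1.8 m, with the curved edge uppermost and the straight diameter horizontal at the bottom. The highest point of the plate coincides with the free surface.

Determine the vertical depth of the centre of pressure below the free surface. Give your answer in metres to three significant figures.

h_p = 1.25 m

γ = ρg = 855 × 9.81 / 1000 = 8.38755 kN/m³.
The centroid lies 4r/(3π) = 0.763944 m above the diameter, so r − 4r/(3π) = 1.8 − 0.763944 = 1.03606 m below the topmost point, so the centroid depth is h_c = 1.03606 m.
A = πr²/2 = π × 1.8²/2 = 5.08938 m².
Resultant F = γ·h_c·A = 8.38755 × 1.03606 × 5.08938 = 44.2267 kN.
I_c = (π/8 − 8/(9π))·r⁴ = 0.109757 × 1.8⁴ = 1.15219 m⁴.
Centre of pressure: y_p = y_c + I_c/(y_c·A) = 1.03606 + 1.15219/(1.03606 × 5.08938) = 1.03606 + 0.218512 = 1.25457 m along the plane.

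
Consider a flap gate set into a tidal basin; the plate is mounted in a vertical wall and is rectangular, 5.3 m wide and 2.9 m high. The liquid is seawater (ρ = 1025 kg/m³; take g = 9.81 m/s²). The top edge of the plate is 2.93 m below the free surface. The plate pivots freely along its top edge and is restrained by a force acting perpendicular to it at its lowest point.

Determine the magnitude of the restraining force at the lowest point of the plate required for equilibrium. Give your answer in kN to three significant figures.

P ≈ 376 kN

γ = ρg = 1025 × 9.81 / 1000 = 10.05525 kN/m³.
The centroid lies 2.9/2 = 1.45 m below the top edge, so the centroid depth is h_c = 2.93 + 1.45 = 4.38 m.
A = 5.3 × 2.9 = 15.37 m².
Resultant F = γ·h_c·A = 10.05525 × 4.38 × 15.37 = 676.925 kN.
I_c = b·h³/12 = 5.3 × 2.9³/12 = 10.7718 m⁴.
Centre of pressure: y_p = y_c + I_c/(y_c·A) = 4.38 + 10.7718/(4.38 × 15.37) = 4.38 + 0.160007 = 4.54001 m along the plane.
The resultant acts 1.45 + 0.160007 = 1.61001 m (along the plate) below the hinge at the top edge, so the moment about the hinge is M = F × 1.61001 = 676.925 × 1.61001 = 1089.86 kN·m.
A normal force at the bottom, 2.9 m from the hinge, must supply this moment: P = 1089.86/2.9 = 375.814 kN.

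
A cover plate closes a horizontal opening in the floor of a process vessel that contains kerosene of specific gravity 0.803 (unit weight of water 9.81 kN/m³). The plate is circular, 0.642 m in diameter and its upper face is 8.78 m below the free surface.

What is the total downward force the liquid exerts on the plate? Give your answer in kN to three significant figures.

F ≈ 22.4 kN

γ = 0.803 × 9.81 = 7.87743 kN/m³.
The plate is horizontal, so pressure is uniform at p = γ·h = 7.87743 × 8.78 = 69.1638 kN/m².
A = π(0.321)² = 0.323713 m².
F = p·A = 69.1638 × 0.323713 = 22.3892 kN.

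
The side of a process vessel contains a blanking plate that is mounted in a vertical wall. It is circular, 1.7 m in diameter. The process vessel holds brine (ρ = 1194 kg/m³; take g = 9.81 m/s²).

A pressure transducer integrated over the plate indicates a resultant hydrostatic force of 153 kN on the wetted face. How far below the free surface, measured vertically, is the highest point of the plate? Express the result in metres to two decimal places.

γ = ρg = 1194 × 9.81 / 1000 = 11.71314 kN/m³.
A = π(0.85)² = 2.2698 m².
From F = γ·h_c·A, the centroid depth is h_c = 153/(11.71314 × 2.2698) = 5.7548 m.
The centroid is at the centre, 0.85 m below the top of the plate, so the highest point sits at h_top = 5.7548 − 0.85 = 4.9048 m below the surface.

d_top ≈ 4.90 m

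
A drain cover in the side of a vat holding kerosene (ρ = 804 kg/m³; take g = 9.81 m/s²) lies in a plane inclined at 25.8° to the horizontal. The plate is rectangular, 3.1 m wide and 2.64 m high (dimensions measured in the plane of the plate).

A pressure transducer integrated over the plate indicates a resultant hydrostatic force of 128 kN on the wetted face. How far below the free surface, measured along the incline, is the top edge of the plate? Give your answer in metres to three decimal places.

y_top ≈ 3.236 m

γ = ρg = 804 × 9.81 / 1000 = 7.88724 kN/m³.
A = 3.1 × 2.64 = 8.184 m².
From F = γ·h_c·A, the centroid depth is h_c = 128/(7.88724 × 8.184) = 1.98298 m.
Let θ = 25.8° be the plate's angle to the horizontal; measure y along the incline from where the plane meets the free surface. Vertical depth h = y·sinθ with sinθ = 0.435231.
Along the incline, y_c = h_c/sinθ = 1.98298/0.435231 = 4.55616 m.
The centroid lies 2.64/2 = 1.32 m below the top edge, so the top edge sits at y_top = 4.55616 − 1.32 = 3.23616 m along the incline.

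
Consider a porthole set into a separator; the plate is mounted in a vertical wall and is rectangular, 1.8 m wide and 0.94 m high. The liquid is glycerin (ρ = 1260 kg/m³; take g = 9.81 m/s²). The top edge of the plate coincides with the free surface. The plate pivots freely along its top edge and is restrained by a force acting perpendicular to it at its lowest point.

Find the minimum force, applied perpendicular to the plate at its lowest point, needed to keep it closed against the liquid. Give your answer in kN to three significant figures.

P ≈ 6.55 kN

γ = ρg = 1260 × 9.81 / 1000 = 12.3606 kN/m³.
The centroid lies 0.94/2 = 0.47 m below the top edge, so the centroid depth is h_c = 0.47 m.
A = 1.8 × 0.94 = 1.692 m².
Resultant F = γ·h_c·A = 12.3606 × 0.47 × 1.692 = 9.82964 kN.
I_c = b·h³/12 = 1.8 × 0.94³/12 = 0.124588 m⁴.
Centre of pressure: y_p = y_c + I_c/(y_c·A) = 0.47 + 0.124588/(0.47 × 1.692) = 0.47 + 0.156667 = 0.626667 m along the plane.
The resultant acts 0.47 + 0.156667 = 0.626667 m (along the plate) below the hinge at the top edge, so the moment about the hinge is M = F × 0.626667 = 9.82964 × 0.626667 = 6.15991 kN·m.
A normal force at the bottom, 0.94 m from the hinge, must supply this moment: P = 6.15991/0.94 = 6.5531 kN.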